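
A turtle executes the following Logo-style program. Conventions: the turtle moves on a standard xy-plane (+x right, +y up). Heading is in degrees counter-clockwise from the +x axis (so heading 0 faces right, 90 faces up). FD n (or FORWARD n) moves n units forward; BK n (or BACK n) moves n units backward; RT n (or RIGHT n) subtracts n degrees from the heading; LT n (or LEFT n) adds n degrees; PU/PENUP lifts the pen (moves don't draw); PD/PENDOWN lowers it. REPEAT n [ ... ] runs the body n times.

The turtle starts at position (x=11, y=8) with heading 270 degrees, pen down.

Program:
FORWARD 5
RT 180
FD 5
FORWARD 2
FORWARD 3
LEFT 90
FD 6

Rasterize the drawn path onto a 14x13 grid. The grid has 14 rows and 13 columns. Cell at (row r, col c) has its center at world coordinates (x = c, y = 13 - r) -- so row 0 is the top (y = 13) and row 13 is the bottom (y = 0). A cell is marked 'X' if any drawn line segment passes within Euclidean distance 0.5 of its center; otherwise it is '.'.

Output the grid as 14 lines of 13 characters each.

Segment 0: (11,8) -> (11,3)
Segment 1: (11,3) -> (11,8)
Segment 2: (11,8) -> (11,10)
Segment 3: (11,10) -> (11,13)
Segment 4: (11,13) -> (5,13)

Answer: .....XXXXXXX.
...........X.
...........X.
...........X.
...........X.
...........X.
...........X.
...........X.
...........X.
...........X.
...........X.
.............
.............
.............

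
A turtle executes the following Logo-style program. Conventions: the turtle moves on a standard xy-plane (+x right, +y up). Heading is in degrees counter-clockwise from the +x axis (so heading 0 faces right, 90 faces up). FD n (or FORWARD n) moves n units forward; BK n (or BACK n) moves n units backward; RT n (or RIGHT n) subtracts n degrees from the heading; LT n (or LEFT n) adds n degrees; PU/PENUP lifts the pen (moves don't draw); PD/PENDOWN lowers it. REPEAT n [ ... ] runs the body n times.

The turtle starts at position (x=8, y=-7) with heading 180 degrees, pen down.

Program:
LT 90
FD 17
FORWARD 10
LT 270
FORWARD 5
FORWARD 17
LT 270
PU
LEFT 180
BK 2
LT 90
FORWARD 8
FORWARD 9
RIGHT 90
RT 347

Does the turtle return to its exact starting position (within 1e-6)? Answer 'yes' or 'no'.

Answer: no

Derivation:
Executing turtle program step by step:
Start: pos=(8,-7), heading=180, pen down
LT 90: heading 180 -> 270
FD 17: (8,-7) -> (8,-24) [heading=270, draw]
FD 10: (8,-24) -> (8,-34) [heading=270, draw]
LT 270: heading 270 -> 180
FD 5: (8,-34) -> (3,-34) [heading=180, draw]
FD 17: (3,-34) -> (-14,-34) [heading=180, draw]
LT 270: heading 180 -> 90
PU: pen up
LT 180: heading 90 -> 270
BK 2: (-14,-34) -> (-14,-32) [heading=270, move]
LT 90: heading 270 -> 0
FD 8: (-14,-32) -> (-6,-32) [heading=0, move]
FD 9: (-6,-32) -> (3,-32) [heading=0, move]
RT 90: heading 0 -> 270
RT 347: heading 270 -> 283
Final: pos=(3,-32), heading=283, 4 segment(s) drawn

Start position: (8, -7)
Final position: (3, -32)
Distance = 25.495; >= 1e-6 -> NOT closed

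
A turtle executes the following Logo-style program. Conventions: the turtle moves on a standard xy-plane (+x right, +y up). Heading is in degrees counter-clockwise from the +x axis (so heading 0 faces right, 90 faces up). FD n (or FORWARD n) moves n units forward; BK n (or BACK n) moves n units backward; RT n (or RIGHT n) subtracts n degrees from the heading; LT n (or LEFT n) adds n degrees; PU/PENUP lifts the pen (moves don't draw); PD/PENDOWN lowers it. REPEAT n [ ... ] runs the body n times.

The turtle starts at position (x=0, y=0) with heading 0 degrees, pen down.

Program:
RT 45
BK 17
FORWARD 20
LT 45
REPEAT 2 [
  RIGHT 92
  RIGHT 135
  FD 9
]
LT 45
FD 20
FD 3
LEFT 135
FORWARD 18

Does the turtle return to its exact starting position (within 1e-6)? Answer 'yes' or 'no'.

Answer: no

Derivation:
Executing turtle program step by step:
Start: pos=(0,0), heading=0, pen down
RT 45: heading 0 -> 315
BK 17: (0,0) -> (-12.021,12.021) [heading=315, draw]
FD 20: (-12.021,12.021) -> (2.121,-2.121) [heading=315, draw]
LT 45: heading 315 -> 0
REPEAT 2 [
  -- iteration 1/2 --
  RT 92: heading 0 -> 268
  RT 135: heading 268 -> 133
  FD 9: (2.121,-2.121) -> (-4.017,4.461) [heading=133, draw]
  -- iteration 2/2 --
  RT 92: heading 133 -> 41
  RT 135: heading 41 -> 266
  FD 9: (-4.017,4.461) -> (-4.644,-4.517) [heading=266, draw]
]
LT 45: heading 266 -> 311
FD 20: (-4.644,-4.517) -> (8.477,-19.611) [heading=311, draw]
FD 3: (8.477,-19.611) -> (10.445,-21.876) [heading=311, draw]
LT 135: heading 311 -> 86
FD 18: (10.445,-21.876) -> (11.701,-3.919) [heading=86, draw]
Final: pos=(11.701,-3.919), heading=86, 7 segment(s) drawn

Start position: (0, 0)
Final position: (11.701, -3.919)
Distance = 12.34; >= 1e-6 -> NOT closed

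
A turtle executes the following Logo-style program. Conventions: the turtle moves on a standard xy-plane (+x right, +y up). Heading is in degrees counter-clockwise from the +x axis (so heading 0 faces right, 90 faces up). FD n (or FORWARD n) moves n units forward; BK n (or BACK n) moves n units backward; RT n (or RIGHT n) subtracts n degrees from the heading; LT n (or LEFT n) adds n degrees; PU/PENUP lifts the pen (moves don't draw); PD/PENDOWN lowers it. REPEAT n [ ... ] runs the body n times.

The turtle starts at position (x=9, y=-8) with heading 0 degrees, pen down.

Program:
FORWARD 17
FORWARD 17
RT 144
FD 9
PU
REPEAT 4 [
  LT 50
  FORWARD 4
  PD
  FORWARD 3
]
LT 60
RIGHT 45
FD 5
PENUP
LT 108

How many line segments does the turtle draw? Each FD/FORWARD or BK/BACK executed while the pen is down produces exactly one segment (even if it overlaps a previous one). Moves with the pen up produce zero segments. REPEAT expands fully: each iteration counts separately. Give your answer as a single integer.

Answer: 11

Derivation:
Executing turtle program step by step:
Start: pos=(9,-8), heading=0, pen down
FD 17: (9,-8) -> (26,-8) [heading=0, draw]
FD 17: (26,-8) -> (43,-8) [heading=0, draw]
RT 144: heading 0 -> 216
FD 9: (43,-8) -> (35.719,-13.29) [heading=216, draw]
PU: pen up
REPEAT 4 [
  -- iteration 1/4 --
  LT 50: heading 216 -> 266
  FD 4: (35.719,-13.29) -> (35.44,-17.28) [heading=266, move]
  PD: pen down
  FD 3: (35.44,-17.28) -> (35.231,-20.273) [heading=266, draw]
  -- iteration 2/4 --
  LT 50: heading 266 -> 316
  FD 4: (35.231,-20.273) -> (38.108,-23.052) [heading=316, draw]
  PD: pen down
  FD 3: (38.108,-23.052) -> (40.266,-25.136) [heading=316, draw]
  -- iteration 3/4 --
  LT 50: heading 316 -> 6
  FD 4: (40.266,-25.136) -> (44.244,-24.718) [heading=6, draw]
  PD: pen down
  FD 3: (44.244,-24.718) -> (47.228,-24.404) [heading=6, draw]
  -- iteration 4/4 --
  LT 50: heading 6 -> 56
  FD 4: (47.228,-24.404) -> (49.464,-21.088) [heading=56, draw]
  PD: pen down
  FD 3: (49.464,-21.088) -> (51.142,-18.601) [heading=56, draw]
]
LT 60: heading 56 -> 116
RT 45: heading 116 -> 71
FD 5: (51.142,-18.601) -> (52.77,-13.873) [heading=71, draw]
PU: pen up
LT 108: heading 71 -> 179
Final: pos=(52.77,-13.873), heading=179, 11 segment(s) drawn
Segments drawn: 11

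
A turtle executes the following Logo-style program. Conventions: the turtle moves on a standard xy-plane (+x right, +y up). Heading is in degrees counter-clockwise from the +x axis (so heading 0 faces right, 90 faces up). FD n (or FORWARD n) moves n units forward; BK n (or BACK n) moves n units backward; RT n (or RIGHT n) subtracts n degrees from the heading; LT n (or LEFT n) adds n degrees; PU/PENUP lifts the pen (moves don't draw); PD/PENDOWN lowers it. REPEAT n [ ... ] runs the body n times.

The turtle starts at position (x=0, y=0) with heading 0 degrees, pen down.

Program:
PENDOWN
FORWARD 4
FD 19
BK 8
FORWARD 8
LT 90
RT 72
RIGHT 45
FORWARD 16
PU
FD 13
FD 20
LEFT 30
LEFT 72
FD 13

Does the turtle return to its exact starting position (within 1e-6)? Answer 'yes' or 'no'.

Answer: no

Derivation:
Executing turtle program step by step:
Start: pos=(0,0), heading=0, pen down
PD: pen down
FD 4: (0,0) -> (4,0) [heading=0, draw]
FD 19: (4,0) -> (23,0) [heading=0, draw]
BK 8: (23,0) -> (15,0) [heading=0, draw]
FD 8: (15,0) -> (23,0) [heading=0, draw]
LT 90: heading 0 -> 90
RT 72: heading 90 -> 18
RT 45: heading 18 -> 333
FD 16: (23,0) -> (37.256,-7.264) [heading=333, draw]
PU: pen up
FD 13: (37.256,-7.264) -> (48.839,-13.166) [heading=333, move]
FD 20: (48.839,-13.166) -> (66.659,-22.246) [heading=333, move]
LT 30: heading 333 -> 3
LT 72: heading 3 -> 75
FD 13: (66.659,-22.246) -> (70.024,-9.688) [heading=75, move]
Final: pos=(70.024,-9.688), heading=75, 5 segment(s) drawn

Start position: (0, 0)
Final position: (70.024, -9.688)
Distance = 70.691; >= 1e-6 -> NOT closed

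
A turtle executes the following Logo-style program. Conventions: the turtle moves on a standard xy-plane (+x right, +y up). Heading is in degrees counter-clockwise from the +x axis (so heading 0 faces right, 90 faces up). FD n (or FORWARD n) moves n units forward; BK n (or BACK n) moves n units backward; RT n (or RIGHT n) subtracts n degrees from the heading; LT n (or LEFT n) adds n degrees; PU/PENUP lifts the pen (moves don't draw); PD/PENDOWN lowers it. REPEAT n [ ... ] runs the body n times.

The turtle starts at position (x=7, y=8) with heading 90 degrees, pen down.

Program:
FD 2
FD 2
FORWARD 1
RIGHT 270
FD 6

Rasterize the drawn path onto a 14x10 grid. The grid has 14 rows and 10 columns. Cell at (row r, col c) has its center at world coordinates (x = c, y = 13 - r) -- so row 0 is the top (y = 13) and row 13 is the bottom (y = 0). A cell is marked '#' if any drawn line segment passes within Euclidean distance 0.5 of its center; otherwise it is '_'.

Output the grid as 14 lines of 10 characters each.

Answer: _#######__
_______#__
_______#__
_______#__
_______#__
_______#__
__________
__________
__________
__________
__________
__________
__________
__________

Derivation:
Segment 0: (7,8) -> (7,10)
Segment 1: (7,10) -> (7,12)
Segment 2: (7,12) -> (7,13)
Segment 3: (7,13) -> (1,13)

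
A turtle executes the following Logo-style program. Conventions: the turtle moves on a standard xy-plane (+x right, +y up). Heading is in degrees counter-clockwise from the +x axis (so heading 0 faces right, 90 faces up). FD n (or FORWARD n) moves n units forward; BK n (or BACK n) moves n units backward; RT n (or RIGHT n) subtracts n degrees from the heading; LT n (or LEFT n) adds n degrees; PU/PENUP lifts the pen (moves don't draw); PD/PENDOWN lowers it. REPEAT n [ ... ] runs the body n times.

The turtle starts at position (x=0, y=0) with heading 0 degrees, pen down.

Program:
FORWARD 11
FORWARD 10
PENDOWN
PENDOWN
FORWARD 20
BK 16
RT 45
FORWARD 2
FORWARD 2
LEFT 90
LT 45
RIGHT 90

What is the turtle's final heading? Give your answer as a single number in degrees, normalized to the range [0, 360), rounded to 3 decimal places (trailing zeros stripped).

Answer: 0

Derivation:
Executing turtle program step by step:
Start: pos=(0,0), heading=0, pen down
FD 11: (0,0) -> (11,0) [heading=0, draw]
FD 10: (11,0) -> (21,0) [heading=0, draw]
PD: pen down
PD: pen down
FD 20: (21,0) -> (41,0) [heading=0, draw]
BK 16: (41,0) -> (25,0) [heading=0, draw]
RT 45: heading 0 -> 315
FD 2: (25,0) -> (26.414,-1.414) [heading=315, draw]
FD 2: (26.414,-1.414) -> (27.828,-2.828) [heading=315, draw]
LT 90: heading 315 -> 45
LT 45: heading 45 -> 90
RT 90: heading 90 -> 0
Final: pos=(27.828,-2.828), heading=0, 6 segment(s) drawn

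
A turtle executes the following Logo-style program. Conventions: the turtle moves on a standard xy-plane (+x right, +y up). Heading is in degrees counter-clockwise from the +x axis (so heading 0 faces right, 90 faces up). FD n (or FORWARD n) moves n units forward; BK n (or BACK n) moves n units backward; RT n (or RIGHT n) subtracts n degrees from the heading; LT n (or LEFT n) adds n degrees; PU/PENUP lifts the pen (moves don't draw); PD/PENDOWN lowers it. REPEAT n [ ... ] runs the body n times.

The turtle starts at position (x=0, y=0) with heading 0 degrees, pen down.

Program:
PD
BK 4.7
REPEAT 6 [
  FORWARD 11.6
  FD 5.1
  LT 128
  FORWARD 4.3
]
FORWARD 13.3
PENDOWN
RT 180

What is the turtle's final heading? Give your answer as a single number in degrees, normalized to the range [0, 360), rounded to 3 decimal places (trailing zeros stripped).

Answer: 228

Derivation:
Executing turtle program step by step:
Start: pos=(0,0), heading=0, pen down
PD: pen down
BK 4.7: (0,0) -> (-4.7,0) [heading=0, draw]
REPEAT 6 [
  -- iteration 1/6 --
  FD 11.6: (-4.7,0) -> (6.9,0) [heading=0, draw]
  FD 5.1: (6.9,0) -> (12,0) [heading=0, draw]
  LT 128: heading 0 -> 128
  FD 4.3: (12,0) -> (9.353,3.388) [heading=128, draw]
  -- iteration 2/6 --
  FD 11.6: (9.353,3.388) -> (2.211,12.529) [heading=128, draw]
  FD 5.1: (2.211,12.529) -> (-0.929,16.548) [heading=128, draw]
  LT 128: heading 128 -> 256
  FD 4.3: (-0.929,16.548) -> (-1.969,12.376) [heading=256, draw]
  -- iteration 3/6 --
  FD 11.6: (-1.969,12.376) -> (-4.775,1.121) [heading=256, draw]
  FD 5.1: (-4.775,1.121) -> (-6.009,-3.828) [heading=256, draw]
  LT 128: heading 256 -> 24
  FD 4.3: (-6.009,-3.828) -> (-2.081,-2.079) [heading=24, draw]
  -- iteration 4/6 --
  FD 11.6: (-2.081,-2.079) -> (8.516,2.639) [heading=24, draw]
  FD 5.1: (8.516,2.639) -> (13.175,4.713) [heading=24, draw]
  LT 128: heading 24 -> 152
  FD 4.3: (13.175,4.713) -> (9.379,6.732) [heading=152, draw]
  -- iteration 5/6 --
  FD 11.6: (9.379,6.732) -> (-0.864,12.178) [heading=152, draw]
  FD 5.1: (-0.864,12.178) -> (-5.367,14.572) [heading=152, draw]
  LT 128: heading 152 -> 280
  FD 4.3: (-5.367,14.572) -> (-4.62,10.338) [heading=280, draw]
  -- iteration 6/6 --
  FD 11.6: (-4.62,10.338) -> (-2.606,-1.086) [heading=280, draw]
  FD 5.1: (-2.606,-1.086) -> (-1.72,-6.109) [heading=280, draw]
  LT 128: heading 280 -> 48
  FD 4.3: (-1.72,-6.109) -> (1.157,-2.913) [heading=48, draw]
]
FD 13.3: (1.157,-2.913) -> (10.057,6.971) [heading=48, draw]
PD: pen down
RT 180: heading 48 -> 228
Final: pos=(10.057,6.971), heading=228, 20 segment(s) drawn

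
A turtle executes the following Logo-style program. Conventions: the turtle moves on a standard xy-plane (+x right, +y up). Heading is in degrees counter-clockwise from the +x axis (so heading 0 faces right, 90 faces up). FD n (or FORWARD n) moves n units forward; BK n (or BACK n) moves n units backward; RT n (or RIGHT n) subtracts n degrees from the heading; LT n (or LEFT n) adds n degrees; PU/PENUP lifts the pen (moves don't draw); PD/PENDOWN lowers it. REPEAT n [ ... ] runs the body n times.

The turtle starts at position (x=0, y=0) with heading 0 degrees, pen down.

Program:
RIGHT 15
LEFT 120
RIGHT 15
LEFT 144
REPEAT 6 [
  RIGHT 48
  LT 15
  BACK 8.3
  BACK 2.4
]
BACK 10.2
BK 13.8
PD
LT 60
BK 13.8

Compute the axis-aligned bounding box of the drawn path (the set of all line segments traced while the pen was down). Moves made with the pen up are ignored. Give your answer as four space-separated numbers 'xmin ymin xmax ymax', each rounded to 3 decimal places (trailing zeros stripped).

Answer: -1.661 -60.532 30.246 3.835

Derivation:
Executing turtle program step by step:
Start: pos=(0,0), heading=0, pen down
RT 15: heading 0 -> 345
LT 120: heading 345 -> 105
RT 15: heading 105 -> 90
LT 144: heading 90 -> 234
REPEAT 6 [
  -- iteration 1/6 --
  RT 48: heading 234 -> 186
  LT 15: heading 186 -> 201
  BK 8.3: (0,0) -> (7.749,2.974) [heading=201, draw]
  BK 2.4: (7.749,2.974) -> (9.989,3.835) [heading=201, draw]
  -- iteration 2/6 --
  RT 48: heading 201 -> 153
  LT 15: heading 153 -> 168
  BK 8.3: (9.989,3.835) -> (18.108,2.109) [heading=168, draw]
  BK 2.4: (18.108,2.109) -> (20.455,1.61) [heading=168, draw]
  -- iteration 3/6 --
  RT 48: heading 168 -> 120
  LT 15: heading 120 -> 135
  BK 8.3: (20.455,1.61) -> (26.324,-4.259) [heading=135, draw]
  BK 2.4: (26.324,-4.259) -> (28.022,-5.956) [heading=135, draw]
  -- iteration 4/6 --
  RT 48: heading 135 -> 87
  LT 15: heading 87 -> 102
  BK 8.3: (28.022,-5.956) -> (29.747,-14.075) [heading=102, draw]
  BK 2.4: (29.747,-14.075) -> (30.246,-16.422) [heading=102, draw]
  -- iteration 5/6 --
  RT 48: heading 102 -> 54
  LT 15: heading 54 -> 69
  BK 8.3: (30.246,-16.422) -> (27.272,-24.171) [heading=69, draw]
  BK 2.4: (27.272,-24.171) -> (26.412,-26.412) [heading=69, draw]
  -- iteration 6/6 --
  RT 48: heading 69 -> 21
  LT 15: heading 21 -> 36
  BK 8.3: (26.412,-26.412) -> (19.697,-31.29) [heading=36, draw]
  BK 2.4: (19.697,-31.29) -> (17.755,-32.701) [heading=36, draw]
]
BK 10.2: (17.755,-32.701) -> (9.503,-38.696) [heading=36, draw]
BK 13.8: (9.503,-38.696) -> (-1.661,-46.808) [heading=36, draw]
PD: pen down
LT 60: heading 36 -> 96
BK 13.8: (-1.661,-46.808) -> (-0.219,-60.532) [heading=96, draw]
Final: pos=(-0.219,-60.532), heading=96, 15 segment(s) drawn

Segment endpoints: x in {-1.661, -0.219, 0, 7.749, 9.503, 9.989, 17.755, 18.108, 19.697, 20.455, 26.324, 26.412, 27.272, 28.022, 29.747, 30.246}, y in {-60.532, -46.808, -38.696, -32.701, -31.29, -26.412, -24.171, -16.422, -14.075, -5.956, -4.259, 0, 1.61, 2.109, 2.974, 3.835}
xmin=-1.661, ymin=-60.532, xmax=30.246, ymax=3.835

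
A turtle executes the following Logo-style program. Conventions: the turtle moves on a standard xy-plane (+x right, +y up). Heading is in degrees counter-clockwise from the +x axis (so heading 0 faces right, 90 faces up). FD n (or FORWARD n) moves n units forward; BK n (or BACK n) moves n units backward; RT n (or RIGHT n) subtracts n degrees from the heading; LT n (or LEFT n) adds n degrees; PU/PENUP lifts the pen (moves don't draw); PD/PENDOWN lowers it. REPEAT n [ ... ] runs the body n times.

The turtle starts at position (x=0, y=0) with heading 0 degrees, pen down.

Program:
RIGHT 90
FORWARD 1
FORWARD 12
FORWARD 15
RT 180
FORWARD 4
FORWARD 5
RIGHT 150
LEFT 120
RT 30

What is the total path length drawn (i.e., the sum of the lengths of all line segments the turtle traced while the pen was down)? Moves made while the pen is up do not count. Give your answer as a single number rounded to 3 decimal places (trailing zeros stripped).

Executing turtle program step by step:
Start: pos=(0,0), heading=0, pen down
RT 90: heading 0 -> 270
FD 1: (0,0) -> (0,-1) [heading=270, draw]
FD 12: (0,-1) -> (0,-13) [heading=270, draw]
FD 15: (0,-13) -> (0,-28) [heading=270, draw]
RT 180: heading 270 -> 90
FD 4: (0,-28) -> (0,-24) [heading=90, draw]
FD 5: (0,-24) -> (0,-19) [heading=90, draw]
RT 150: heading 90 -> 300
LT 120: heading 300 -> 60
RT 30: heading 60 -> 30
Final: pos=(0,-19), heading=30, 5 segment(s) drawn

Segment lengths:
  seg 1: (0,0) -> (0,-1), length = 1
  seg 2: (0,-1) -> (0,-13), length = 12
  seg 3: (0,-13) -> (0,-28), length = 15
  seg 4: (0,-28) -> (0,-24), length = 4
  seg 5: (0,-24) -> (0,-19), length = 5
Total = 37

Answer: 37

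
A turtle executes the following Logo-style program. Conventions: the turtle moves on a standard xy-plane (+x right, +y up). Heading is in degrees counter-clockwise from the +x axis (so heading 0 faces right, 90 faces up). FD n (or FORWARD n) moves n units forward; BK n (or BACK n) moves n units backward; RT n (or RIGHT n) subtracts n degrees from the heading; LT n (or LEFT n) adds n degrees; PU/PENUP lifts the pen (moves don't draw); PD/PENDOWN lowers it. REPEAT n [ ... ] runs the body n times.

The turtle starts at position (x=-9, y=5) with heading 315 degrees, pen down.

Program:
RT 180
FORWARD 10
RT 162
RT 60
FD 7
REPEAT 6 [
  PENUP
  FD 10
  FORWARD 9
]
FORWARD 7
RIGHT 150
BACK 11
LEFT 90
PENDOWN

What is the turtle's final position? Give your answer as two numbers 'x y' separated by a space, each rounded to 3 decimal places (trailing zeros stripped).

Executing turtle program step by step:
Start: pos=(-9,5), heading=315, pen down
RT 180: heading 315 -> 135
FD 10: (-9,5) -> (-16.071,12.071) [heading=135, draw]
RT 162: heading 135 -> 333
RT 60: heading 333 -> 273
FD 7: (-16.071,12.071) -> (-15.705,5.081) [heading=273, draw]
REPEAT 6 [
  -- iteration 1/6 --
  PU: pen up
  FD 10: (-15.705,5.081) -> (-15.181,-4.906) [heading=273, move]
  FD 9: (-15.181,-4.906) -> (-14.71,-13.893) [heading=273, move]
  -- iteration 2/6 --
  PU: pen up
  FD 10: (-14.71,-13.893) -> (-14.187,-23.88) [heading=273, move]
  FD 9: (-14.187,-23.88) -> (-13.716,-32.867) [heading=273, move]
  -- iteration 3/6 --
  PU: pen up
  FD 10: (-13.716,-32.867) -> (-13.193,-42.854) [heading=273, move]
  FD 9: (-13.193,-42.854) -> (-12.722,-51.841) [heading=273, move]
  -- iteration 4/6 --
  PU: pen up
  FD 10: (-12.722,-51.841) -> (-12.198,-61.828) [heading=273, move]
  FD 9: (-12.198,-61.828) -> (-11.727,-70.815) [heading=273, move]
  -- iteration 5/6 --
  PU: pen up
  FD 10: (-11.727,-70.815) -> (-11.204,-80.801) [heading=273, move]
  FD 9: (-11.204,-80.801) -> (-10.733,-89.789) [heading=273, move]
  -- iteration 6/6 --
  PU: pen up
  FD 10: (-10.733,-89.789) -> (-10.209,-99.775) [heading=273, move]
  FD 9: (-10.209,-99.775) -> (-9.738,-108.763) [heading=273, move]
]
FD 7: (-9.738,-108.763) -> (-9.372,-115.754) [heading=273, move]
RT 150: heading 273 -> 123
BK 11: (-9.372,-115.754) -> (-3.381,-124.979) [heading=123, move]
LT 90: heading 123 -> 213
PD: pen down
Final: pos=(-3.381,-124.979), heading=213, 2 segment(s) drawn

Answer: -3.381 -124.979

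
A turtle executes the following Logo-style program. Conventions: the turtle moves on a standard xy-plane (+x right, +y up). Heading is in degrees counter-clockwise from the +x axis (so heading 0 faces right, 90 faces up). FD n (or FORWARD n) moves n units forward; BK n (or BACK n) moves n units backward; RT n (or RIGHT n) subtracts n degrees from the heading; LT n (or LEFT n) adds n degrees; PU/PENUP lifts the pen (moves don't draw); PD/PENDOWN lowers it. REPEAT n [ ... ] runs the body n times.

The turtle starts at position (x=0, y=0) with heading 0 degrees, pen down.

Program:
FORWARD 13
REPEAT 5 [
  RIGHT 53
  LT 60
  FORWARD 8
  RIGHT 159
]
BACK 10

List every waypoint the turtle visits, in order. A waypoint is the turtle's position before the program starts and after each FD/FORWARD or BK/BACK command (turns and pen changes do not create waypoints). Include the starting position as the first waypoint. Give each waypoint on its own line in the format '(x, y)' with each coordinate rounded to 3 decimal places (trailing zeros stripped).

Executing turtle program step by step:
Start: pos=(0,0), heading=0, pen down
FD 13: (0,0) -> (13,0) [heading=0, draw]
REPEAT 5 [
  -- iteration 1/5 --
  RT 53: heading 0 -> 307
  LT 60: heading 307 -> 7
  FD 8: (13,0) -> (20.94,0.975) [heading=7, draw]
  RT 159: heading 7 -> 208
  -- iteration 2/5 --
  RT 53: heading 208 -> 155
  LT 60: heading 155 -> 215
  FD 8: (20.94,0.975) -> (14.387,-3.614) [heading=215, draw]
  RT 159: heading 215 -> 56
  -- iteration 3/5 --
  RT 53: heading 56 -> 3
  LT 60: heading 3 -> 63
  FD 8: (14.387,-3.614) -> (18.019,3.514) [heading=63, draw]
  RT 159: heading 63 -> 264
  -- iteration 4/5 --
  RT 53: heading 264 -> 211
  LT 60: heading 211 -> 271
  FD 8: (18.019,3.514) -> (18.159,-4.484) [heading=271, draw]
  RT 159: heading 271 -> 112
  -- iteration 5/5 --
  RT 53: heading 112 -> 59
  LT 60: heading 59 -> 119
  FD 8: (18.159,-4.484) -> (14.28,2.513) [heading=119, draw]
  RT 159: heading 119 -> 320
]
BK 10: (14.28,2.513) -> (6.62,8.94) [heading=320, draw]
Final: pos=(6.62,8.94), heading=320, 7 segment(s) drawn
Waypoints (8 total):
(0, 0)
(13, 0)
(20.94, 0.975)
(14.387, -3.614)
(18.019, 3.514)
(18.159, -4.484)
(14.28, 2.513)
(6.62, 8.94)

Answer: (0, 0)
(13, 0)
(20.94, 0.975)
(14.387, -3.614)
(18.019, 3.514)
(18.159, -4.484)
(14.28, 2.513)
(6.62, 8.94)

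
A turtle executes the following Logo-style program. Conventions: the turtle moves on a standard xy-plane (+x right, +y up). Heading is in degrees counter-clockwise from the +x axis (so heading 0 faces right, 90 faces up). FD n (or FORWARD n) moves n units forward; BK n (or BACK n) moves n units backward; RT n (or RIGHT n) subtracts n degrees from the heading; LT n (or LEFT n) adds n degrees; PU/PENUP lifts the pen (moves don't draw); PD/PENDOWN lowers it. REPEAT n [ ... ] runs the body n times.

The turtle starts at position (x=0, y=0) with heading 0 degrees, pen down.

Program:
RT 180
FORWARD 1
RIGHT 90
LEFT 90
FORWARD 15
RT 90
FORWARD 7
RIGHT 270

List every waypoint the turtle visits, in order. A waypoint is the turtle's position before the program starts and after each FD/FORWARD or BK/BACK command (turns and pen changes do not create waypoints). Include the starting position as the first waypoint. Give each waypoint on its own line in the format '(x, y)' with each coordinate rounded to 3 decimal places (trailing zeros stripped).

Answer: (0, 0)
(-1, 0)
(-16, 0)
(-16, 7)

Derivation:
Executing turtle program step by step:
Start: pos=(0,0), heading=0, pen down
RT 180: heading 0 -> 180
FD 1: (0,0) -> (-1,0) [heading=180, draw]
RT 90: heading 180 -> 90
LT 90: heading 90 -> 180
FD 15: (-1,0) -> (-16,0) [heading=180, draw]
RT 90: heading 180 -> 90
FD 7: (-16,0) -> (-16,7) [heading=90, draw]
RT 270: heading 90 -> 180
Final: pos=(-16,7), heading=180, 3 segment(s) drawn
Waypoints (4 total):
(0, 0)
(-1, 0)
(-16, 0)
(-16, 7)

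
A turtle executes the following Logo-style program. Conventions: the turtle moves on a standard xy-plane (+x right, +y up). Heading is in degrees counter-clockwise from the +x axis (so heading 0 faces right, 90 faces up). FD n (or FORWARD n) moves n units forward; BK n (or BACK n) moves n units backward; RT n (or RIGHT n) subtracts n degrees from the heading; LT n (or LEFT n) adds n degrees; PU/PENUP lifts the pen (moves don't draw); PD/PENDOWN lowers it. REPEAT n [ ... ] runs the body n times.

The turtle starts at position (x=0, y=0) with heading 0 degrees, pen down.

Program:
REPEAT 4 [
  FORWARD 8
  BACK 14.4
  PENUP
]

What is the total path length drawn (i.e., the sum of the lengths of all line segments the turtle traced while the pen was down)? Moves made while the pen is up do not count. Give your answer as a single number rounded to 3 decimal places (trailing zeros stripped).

Answer: 22.4

Derivation:
Executing turtle program step by step:
Start: pos=(0,0), heading=0, pen down
REPEAT 4 [
  -- iteration 1/4 --
  FD 8: (0,0) -> (8,0) [heading=0, draw]
  BK 14.4: (8,0) -> (-6.4,0) [heading=0, draw]
  PU: pen up
  -- iteration 2/4 --
  FD 8: (-6.4,0) -> (1.6,0) [heading=0, move]
  BK 14.4: (1.6,0) -> (-12.8,0) [heading=0, move]
  PU: pen up
  -- iteration 3/4 --
  FD 8: (-12.8,0) -> (-4.8,0) [heading=0, move]
  BK 14.4: (-4.8,0) -> (-19.2,0) [heading=0, move]
  PU: pen up
  -- iteration 4/4 --
  FD 8: (-19.2,0) -> (-11.2,0) [heading=0, move]
  BK 14.4: (-11.2,0) -> (-25.6,0) [heading=0, move]
  PU: pen up
]
Final: pos=(-25.6,0), heading=0, 2 segment(s) drawn

Segment lengths:
  seg 1: (0,0) -> (8,0), length = 8
  seg 2: (8,0) -> (-6.4,0), length = 14.4
Total = 22.4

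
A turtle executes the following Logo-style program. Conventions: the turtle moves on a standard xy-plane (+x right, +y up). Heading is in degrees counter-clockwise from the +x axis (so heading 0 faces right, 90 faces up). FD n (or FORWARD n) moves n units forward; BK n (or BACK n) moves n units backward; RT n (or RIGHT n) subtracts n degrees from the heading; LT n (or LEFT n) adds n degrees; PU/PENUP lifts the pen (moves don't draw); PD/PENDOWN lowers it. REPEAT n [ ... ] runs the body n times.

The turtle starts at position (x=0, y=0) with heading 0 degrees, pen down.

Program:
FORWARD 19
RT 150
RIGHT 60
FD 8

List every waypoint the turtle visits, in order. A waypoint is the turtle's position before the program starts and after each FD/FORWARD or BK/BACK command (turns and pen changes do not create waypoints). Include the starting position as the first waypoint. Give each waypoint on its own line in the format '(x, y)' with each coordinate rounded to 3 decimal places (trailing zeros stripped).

Executing turtle program step by step:
Start: pos=(0,0), heading=0, pen down
FD 19: (0,0) -> (19,0) [heading=0, draw]
RT 150: heading 0 -> 210
RT 60: heading 210 -> 150
FD 8: (19,0) -> (12.072,4) [heading=150, draw]
Final: pos=(12.072,4), heading=150, 2 segment(s) drawn
Waypoints (3 total):
(0, 0)
(19, 0)
(12.072, 4)

Answer: (0, 0)
(19, 0)
(12.072, 4)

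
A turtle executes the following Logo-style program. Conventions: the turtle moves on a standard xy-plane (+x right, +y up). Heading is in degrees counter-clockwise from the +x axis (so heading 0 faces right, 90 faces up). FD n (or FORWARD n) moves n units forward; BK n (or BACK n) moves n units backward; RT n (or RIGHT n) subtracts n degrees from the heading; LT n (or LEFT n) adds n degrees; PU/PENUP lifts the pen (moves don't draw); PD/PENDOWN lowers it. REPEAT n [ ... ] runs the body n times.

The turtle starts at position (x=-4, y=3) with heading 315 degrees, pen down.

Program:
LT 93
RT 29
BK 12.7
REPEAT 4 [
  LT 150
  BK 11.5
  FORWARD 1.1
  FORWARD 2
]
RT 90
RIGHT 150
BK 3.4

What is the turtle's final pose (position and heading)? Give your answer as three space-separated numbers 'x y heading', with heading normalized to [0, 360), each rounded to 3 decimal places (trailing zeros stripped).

Answer: -12.979 1.97 19

Derivation:
Executing turtle program step by step:
Start: pos=(-4,3), heading=315, pen down
LT 93: heading 315 -> 48
RT 29: heading 48 -> 19
BK 12.7: (-4,3) -> (-16.008,-1.135) [heading=19, draw]
REPEAT 4 [
  -- iteration 1/4 --
  LT 150: heading 19 -> 169
  BK 11.5: (-16.008,-1.135) -> (-4.719,-3.329) [heading=169, draw]
  FD 1.1: (-4.719,-3.329) -> (-5.799,-3.119) [heading=169, draw]
  FD 2: (-5.799,-3.119) -> (-7.762,-2.738) [heading=169, draw]
  -- iteration 2/4 --
  LT 150: heading 169 -> 319
  BK 11.5: (-7.762,-2.738) -> (-16.442,4.807) [heading=319, draw]
  FD 1.1: (-16.442,4.807) -> (-15.611,4.086) [heading=319, draw]
  FD 2: (-15.611,4.086) -> (-14.102,2.773) [heading=319, draw]
  -- iteration 3/4 --
  LT 150: heading 319 -> 109
  BK 11.5: (-14.102,2.773) -> (-10.358,-8.1) [heading=109, draw]
  FD 1.1: (-10.358,-8.1) -> (-10.716,-7.06) [heading=109, draw]
  FD 2: (-10.716,-7.06) -> (-11.367,-5.169) [heading=109, draw]
  -- iteration 4/4 --
  LT 150: heading 109 -> 259
  BK 11.5: (-11.367,-5.169) -> (-9.173,6.12) [heading=259, draw]
  FD 1.1: (-9.173,6.12) -> (-9.383,5.04) [heading=259, draw]
  FD 2: (-9.383,5.04) -> (-9.764,3.077) [heading=259, draw]
]
RT 90: heading 259 -> 169
RT 150: heading 169 -> 19
BK 3.4: (-9.764,3.077) -> (-12.979,1.97) [heading=19, draw]
Final: pos=(-12.979,1.97), heading=19, 14 segment(s) drawn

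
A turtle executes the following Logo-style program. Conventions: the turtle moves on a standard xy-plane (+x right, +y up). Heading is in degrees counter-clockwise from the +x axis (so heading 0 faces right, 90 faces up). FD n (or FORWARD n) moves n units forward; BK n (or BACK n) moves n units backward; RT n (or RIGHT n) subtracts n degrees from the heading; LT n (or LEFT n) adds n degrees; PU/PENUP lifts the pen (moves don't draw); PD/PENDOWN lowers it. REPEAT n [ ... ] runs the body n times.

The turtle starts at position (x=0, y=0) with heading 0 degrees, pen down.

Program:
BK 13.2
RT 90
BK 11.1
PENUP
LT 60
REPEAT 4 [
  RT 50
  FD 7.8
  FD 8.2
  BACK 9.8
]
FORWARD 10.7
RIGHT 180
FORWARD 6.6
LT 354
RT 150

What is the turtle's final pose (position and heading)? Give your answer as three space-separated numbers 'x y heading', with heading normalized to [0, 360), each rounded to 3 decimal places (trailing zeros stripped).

Executing turtle program step by step:
Start: pos=(0,0), heading=0, pen down
BK 13.2: (0,0) -> (-13.2,0) [heading=0, draw]
RT 90: heading 0 -> 270
BK 11.1: (-13.2,0) -> (-13.2,11.1) [heading=270, draw]
PU: pen up
LT 60: heading 270 -> 330
REPEAT 4 [
  -- iteration 1/4 --
  RT 50: heading 330 -> 280
  FD 7.8: (-13.2,11.1) -> (-11.846,3.418) [heading=280, move]
  FD 8.2: (-11.846,3.418) -> (-10.422,-4.657) [heading=280, move]
  BK 9.8: (-10.422,-4.657) -> (-12.123,4.994) [heading=280, move]
  -- iteration 2/4 --
  RT 50: heading 280 -> 230
  FD 7.8: (-12.123,4.994) -> (-17.137,-0.981) [heading=230, move]
  FD 8.2: (-17.137,-0.981) -> (-22.408,-7.263) [heading=230, move]
  BK 9.8: (-22.408,-7.263) -> (-16.109,0.245) [heading=230, move]
  -- iteration 3/4 --
  RT 50: heading 230 -> 180
  FD 7.8: (-16.109,0.245) -> (-23.909,0.245) [heading=180, move]
  FD 8.2: (-23.909,0.245) -> (-32.109,0.245) [heading=180, move]
  BK 9.8: (-32.109,0.245) -> (-22.309,0.245) [heading=180, move]
  -- iteration 4/4 --
  RT 50: heading 180 -> 130
  FD 7.8: (-22.309,0.245) -> (-27.322,6.22) [heading=130, move]
  FD 8.2: (-27.322,6.22) -> (-32.593,12.501) [heading=130, move]
  BK 9.8: (-32.593,12.501) -> (-26.294,4.994) [heading=130, move]
]
FD 10.7: (-26.294,4.994) -> (-33.172,13.191) [heading=130, move]
RT 180: heading 130 -> 310
FD 6.6: (-33.172,13.191) -> (-28.929,8.135) [heading=310, move]
LT 354: heading 310 -> 304
RT 150: heading 304 -> 154
Final: pos=(-28.929,8.135), heading=154, 2 segment(s) drawn

Answer: -28.929 8.135 154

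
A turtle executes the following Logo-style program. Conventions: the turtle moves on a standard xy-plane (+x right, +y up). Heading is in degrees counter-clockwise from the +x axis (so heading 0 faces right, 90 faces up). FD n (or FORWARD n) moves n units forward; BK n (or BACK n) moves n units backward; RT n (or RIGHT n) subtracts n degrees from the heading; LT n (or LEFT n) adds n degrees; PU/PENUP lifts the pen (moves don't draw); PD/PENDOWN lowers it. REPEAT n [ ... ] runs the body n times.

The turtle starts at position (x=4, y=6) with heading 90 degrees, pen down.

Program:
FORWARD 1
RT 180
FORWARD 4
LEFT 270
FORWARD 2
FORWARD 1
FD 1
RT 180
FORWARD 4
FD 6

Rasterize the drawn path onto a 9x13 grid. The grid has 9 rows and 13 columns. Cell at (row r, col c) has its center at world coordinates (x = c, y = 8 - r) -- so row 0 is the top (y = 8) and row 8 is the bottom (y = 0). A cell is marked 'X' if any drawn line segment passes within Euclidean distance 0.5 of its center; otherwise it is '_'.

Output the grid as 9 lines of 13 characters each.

Answer: _____________
____X________
____X________
____X________
____X________
XXXXXXXXXXX__
_____________
_____________
_____________

Derivation:
Segment 0: (4,6) -> (4,7)
Segment 1: (4,7) -> (4,3)
Segment 2: (4,3) -> (2,3)
Segment 3: (2,3) -> (1,3)
Segment 4: (1,3) -> (0,3)
Segment 5: (0,3) -> (4,3)
Segment 6: (4,3) -> (10,3)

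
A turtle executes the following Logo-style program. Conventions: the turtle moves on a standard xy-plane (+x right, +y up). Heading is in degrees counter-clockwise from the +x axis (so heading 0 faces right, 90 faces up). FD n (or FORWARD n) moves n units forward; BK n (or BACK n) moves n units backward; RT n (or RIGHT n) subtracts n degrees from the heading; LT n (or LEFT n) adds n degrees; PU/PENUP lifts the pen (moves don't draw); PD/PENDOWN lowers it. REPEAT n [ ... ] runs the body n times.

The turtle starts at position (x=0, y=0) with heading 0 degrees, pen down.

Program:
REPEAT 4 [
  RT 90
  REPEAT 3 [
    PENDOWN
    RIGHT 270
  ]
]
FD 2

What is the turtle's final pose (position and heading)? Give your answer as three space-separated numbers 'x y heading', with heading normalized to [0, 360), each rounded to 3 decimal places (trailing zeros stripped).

Answer: 2 0 0

Derivation:
Executing turtle program step by step:
Start: pos=(0,0), heading=0, pen down
REPEAT 4 [
  -- iteration 1/4 --
  RT 90: heading 0 -> 270
  REPEAT 3 [
    -- iteration 1/3 --
    PD: pen down
    RT 270: heading 270 -> 0
    -- iteration 2/3 --
    PD: pen down
    RT 270: heading 0 -> 90
    -- iteration 3/3 --
    PD: pen down
    RT 270: heading 90 -> 180
  ]
  -- iteration 2/4 --
  RT 90: heading 180 -> 90
  REPEAT 3 [
    -- iteration 1/3 --
    PD: pen down
    RT 270: heading 90 -> 180
    -- iteration 2/3 --
    PD: pen down
    RT 270: heading 180 -> 270
    -- iteration 3/3 --
    PD: pen down
    RT 270: heading 270 -> 0
  ]
  -- iteration 3/4 --
  RT 90: heading 0 -> 270
  REPEAT 3 [
    -- iteration 1/3 --
    PD: pen down
    RT 270: heading 270 -> 0
    -- iteration 2/3 --
    PD: pen down
    RT 270: heading 0 -> 90
    -- iteration 3/3 --
    PD: pen down
    RT 270: heading 90 -> 180
  ]
  -- iteration 4/4 --
  RT 90: heading 180 -> 90
  REPEAT 3 [
    -- iteration 1/3 --
    PD: pen down
    RT 270: heading 90 -> 180
    -- iteration 2/3 --
    PD: pen down
    RT 270: heading 180 -> 270
    -- iteration 3/3 --
    PD: pen down
    RT 270: heading 270 -> 0
  ]
]
FD 2: (0,0) -> (2,0) [heading=0, draw]
Final: pos=(2,0), heading=0, 1 segment(s) drawn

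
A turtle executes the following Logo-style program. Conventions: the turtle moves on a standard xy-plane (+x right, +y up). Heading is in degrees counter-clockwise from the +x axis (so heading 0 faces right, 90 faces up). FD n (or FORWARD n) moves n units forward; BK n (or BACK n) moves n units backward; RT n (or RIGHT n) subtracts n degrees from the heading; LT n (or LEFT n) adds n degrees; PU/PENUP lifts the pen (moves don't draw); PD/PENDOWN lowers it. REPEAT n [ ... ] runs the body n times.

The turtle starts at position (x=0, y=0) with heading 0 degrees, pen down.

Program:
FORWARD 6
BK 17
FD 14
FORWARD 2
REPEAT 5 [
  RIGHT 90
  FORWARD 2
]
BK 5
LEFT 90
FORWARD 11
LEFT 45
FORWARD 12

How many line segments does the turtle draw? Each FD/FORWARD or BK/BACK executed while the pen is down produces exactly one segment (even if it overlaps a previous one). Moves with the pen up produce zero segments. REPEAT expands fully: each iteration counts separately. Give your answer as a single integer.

Executing turtle program step by step:
Start: pos=(0,0), heading=0, pen down
FD 6: (0,0) -> (6,0) [heading=0, draw]
BK 17: (6,0) -> (-11,0) [heading=0, draw]
FD 14: (-11,0) -> (3,0) [heading=0, draw]
FD 2: (3,0) -> (5,0) [heading=0, draw]
REPEAT 5 [
  -- iteration 1/5 --
  RT 90: heading 0 -> 270
  FD 2: (5,0) -> (5,-2) [heading=270, draw]
  -- iteration 2/5 --
  RT 90: heading 270 -> 180
  FD 2: (5,-2) -> (3,-2) [heading=180, draw]
  -- iteration 3/5 --
  RT 90: heading 180 -> 90
  FD 2: (3,-2) -> (3,0) [heading=90, draw]
  -- iteration 4/5 --
  RT 90: heading 90 -> 0
  FD 2: (3,0) -> (5,0) [heading=0, draw]
  -- iteration 5/5 --
  RT 90: heading 0 -> 270
  FD 2: (5,0) -> (5,-2) [heading=270, draw]
]
BK 5: (5,-2) -> (5,3) [heading=270, draw]
LT 90: heading 270 -> 0
FD 11: (5,3) -> (16,3) [heading=0, draw]
LT 45: heading 0 -> 45
FD 12: (16,3) -> (24.485,11.485) [heading=45, draw]
Final: pos=(24.485,11.485), heading=45, 12 segment(s) drawn
Segments drawn: 12

Answer: 12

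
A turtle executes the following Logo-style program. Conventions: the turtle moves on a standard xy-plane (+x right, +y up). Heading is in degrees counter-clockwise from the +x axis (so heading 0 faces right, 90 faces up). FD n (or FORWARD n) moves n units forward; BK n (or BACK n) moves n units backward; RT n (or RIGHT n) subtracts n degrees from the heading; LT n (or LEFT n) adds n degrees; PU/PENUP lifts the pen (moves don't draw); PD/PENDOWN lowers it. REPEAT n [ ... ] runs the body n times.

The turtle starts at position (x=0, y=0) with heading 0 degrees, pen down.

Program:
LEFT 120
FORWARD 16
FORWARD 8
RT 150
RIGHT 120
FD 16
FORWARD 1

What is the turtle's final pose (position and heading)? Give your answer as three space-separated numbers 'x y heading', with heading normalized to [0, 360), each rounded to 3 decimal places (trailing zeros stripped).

Answer: -26.722 12.285 210

Derivation:
Executing turtle program step by step:
Start: pos=(0,0), heading=0, pen down
LT 120: heading 0 -> 120
FD 16: (0,0) -> (-8,13.856) [heading=120, draw]
FD 8: (-8,13.856) -> (-12,20.785) [heading=120, draw]
RT 150: heading 120 -> 330
RT 120: heading 330 -> 210
FD 16: (-12,20.785) -> (-25.856,12.785) [heading=210, draw]
FD 1: (-25.856,12.785) -> (-26.722,12.285) [heading=210, draw]
Final: pos=(-26.722,12.285), heading=210, 4 segment(s) drawn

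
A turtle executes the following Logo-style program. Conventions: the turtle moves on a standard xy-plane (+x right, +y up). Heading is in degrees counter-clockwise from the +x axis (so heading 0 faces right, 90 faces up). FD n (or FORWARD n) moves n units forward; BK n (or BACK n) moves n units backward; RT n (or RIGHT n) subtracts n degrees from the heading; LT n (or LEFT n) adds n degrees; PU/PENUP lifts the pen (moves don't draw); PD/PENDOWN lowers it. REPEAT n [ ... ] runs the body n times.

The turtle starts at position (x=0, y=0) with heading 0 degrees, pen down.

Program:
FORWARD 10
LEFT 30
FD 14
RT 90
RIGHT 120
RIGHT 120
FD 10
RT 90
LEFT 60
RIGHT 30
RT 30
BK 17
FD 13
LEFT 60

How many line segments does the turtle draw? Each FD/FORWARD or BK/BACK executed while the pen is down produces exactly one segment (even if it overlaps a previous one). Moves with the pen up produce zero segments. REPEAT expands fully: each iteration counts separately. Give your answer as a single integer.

Answer: 5

Derivation:
Executing turtle program step by step:
Start: pos=(0,0), heading=0, pen down
FD 10: (0,0) -> (10,0) [heading=0, draw]
LT 30: heading 0 -> 30
FD 14: (10,0) -> (22.124,7) [heading=30, draw]
RT 90: heading 30 -> 300
RT 120: heading 300 -> 180
RT 120: heading 180 -> 60
FD 10: (22.124,7) -> (27.124,15.66) [heading=60, draw]
RT 90: heading 60 -> 330
LT 60: heading 330 -> 30
RT 30: heading 30 -> 0
RT 30: heading 0 -> 330
BK 17: (27.124,15.66) -> (12.402,24.16) [heading=330, draw]
FD 13: (12.402,24.16) -> (23.66,17.66) [heading=330, draw]
LT 60: heading 330 -> 30
Final: pos=(23.66,17.66), heading=30, 5 segment(s) drawn
Segments drawn: 5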